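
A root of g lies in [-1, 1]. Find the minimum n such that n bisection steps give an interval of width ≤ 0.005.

9

Width after n steps is 2/2^n. Need 2^n ≥ 2/0.005 = 400.
2^8 = 256 < 400 ≤ 2^9 = 512, so n = 9.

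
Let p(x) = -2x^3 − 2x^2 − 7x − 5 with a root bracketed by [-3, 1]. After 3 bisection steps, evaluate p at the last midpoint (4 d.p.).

p(-1) = 2 > 0, so the root lies in [-1, 1]
p(0) = -5 < 0, so the root lies in [-1, 0]
p(-0.5) = -1.75 < 0, so the root lies in [-1, -0.5]

-1.7500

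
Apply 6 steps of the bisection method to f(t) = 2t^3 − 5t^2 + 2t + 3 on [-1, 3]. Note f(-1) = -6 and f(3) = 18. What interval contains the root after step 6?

midpoint 1: f = 2 > 0 → [-1, 1]
midpoint 0: f = 3 > 0 → [-1, 0]
midpoint -0.5: f = 0.5 > 0 → [-1, -0.5]
midpoint -0.75: f = -2.1562 < 0 → [-0.75, -0.5]
midpoint -0.625: f = -0.6914 < 0 → [-0.625, -0.5]
midpoint -0.5625: f = -0.063 < 0 → [-0.5625, -0.5]

[-0.5625, -0.5]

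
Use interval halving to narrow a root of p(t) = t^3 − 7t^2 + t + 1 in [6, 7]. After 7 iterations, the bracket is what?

[6.828125, 6.8359375]

midpoint 6.5: p = -13.625 < 0 → [6.5, 7]
midpoint 6.75: p = -3.640625 < 0 → [6.75, 7]
midpoint 6.875: p = 1.966797 > 0 → [6.75, 6.875]
midpoint 6.8125: p = -0.8894 < 0 → [6.8125, 6.875]
midpoint 6.84375: p = 0.5255 > 0 → [6.8125, 6.84375]
midpoint 6.828125: p = -0.1853 < 0 → [6.828125, 6.84375]
midpoint 6.8359375: p = 0.1693 > 0 → [6.828125, 6.8359375]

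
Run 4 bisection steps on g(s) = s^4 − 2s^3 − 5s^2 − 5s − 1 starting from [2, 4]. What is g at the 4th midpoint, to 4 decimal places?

s = 3 gives g = -34, negative; keep [3, 4]
s = 3.5 gives g = -15.4375, negative; keep [3.5, 4]
s = 3.75 gives g = 2.222656, positive; keep [3.5, 3.75]
s = 3.625 gives g = -7.4216, negative; keep [3.625, 3.75]

-7.4216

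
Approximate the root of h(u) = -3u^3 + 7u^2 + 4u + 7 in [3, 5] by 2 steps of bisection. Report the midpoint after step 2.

midpoint 4: h = -57 < 0 → [3, 4]
midpoint 3.5: h = -21.875 < 0 → [3, 3.5]

3.5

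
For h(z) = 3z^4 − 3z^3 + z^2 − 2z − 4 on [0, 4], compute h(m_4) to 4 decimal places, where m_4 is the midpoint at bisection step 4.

z = 2 gives h = 20, positive; keep [0, 2]
z = 1 gives h = -5, negative; keep [1, 2]
z = 1.5 gives h = 0.3125, positive; keep [1, 1.5]
z = 1.25 gives h = -3.4727, negative; keep [1.25, 1.5]

-3.4727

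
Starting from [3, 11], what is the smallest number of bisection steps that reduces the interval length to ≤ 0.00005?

18

Width after n steps is 8/2^n. Need 2^n ≥ 8/0.00005 = 160000.
2^17 = 131072 < 160000 ≤ 2^18 = 262144, so n = 18.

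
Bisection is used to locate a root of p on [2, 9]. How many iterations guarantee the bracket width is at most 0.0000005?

24

Width after n steps is 7/2^n. Need 2^n ≥ 7/0.0000005 = 14000000.
2^23 = 8388608 < 14000000 ≤ 2^24 = 16777216, so n = 24.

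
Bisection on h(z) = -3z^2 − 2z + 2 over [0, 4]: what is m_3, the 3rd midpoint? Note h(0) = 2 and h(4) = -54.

m = 2, h(m) = -14 (−); new bracket [0, 2]
m = 1, h(m) = -3 (−); new bracket [0, 1]
m = 0.5, h(m) = 0.25 (+); new bracket [0.5, 1]

0.5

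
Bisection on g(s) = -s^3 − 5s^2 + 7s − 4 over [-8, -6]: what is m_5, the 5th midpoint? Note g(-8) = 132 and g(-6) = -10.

midpoint -7: g = 45 > 0 → [-7, -6]
midpoint -6.5: g = 13.875 > 0 → [-6.5, -6]
midpoint -6.25: g = 1.078125 > 0 → [-6.25, -6]
midpoint -6.125: g = -4.6699 < 0 → [-6.25, -6.125]
midpoint -6.1875: g = -1.8489 < 0 → [-6.25, -6.1875]

-6.1875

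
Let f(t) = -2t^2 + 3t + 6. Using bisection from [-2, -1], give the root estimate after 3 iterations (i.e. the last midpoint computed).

-1.125

f(-1.5) = -3 < 0, so the root lies in [-1.5, -1]
f(-1.25) = -0.875 < 0, so the root lies in [-1.25, -1]
f(-1.125) = 0.09375 > 0, so the root lies in [-1.25, -1.125]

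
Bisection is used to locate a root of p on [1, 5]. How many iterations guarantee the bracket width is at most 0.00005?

Width after n steps is 4/2^n. Need 2^n ≥ 4/0.00005 = 80000.
2^16 = 65536 < 80000 ≤ 2^17 = 131072, so n = 17.

17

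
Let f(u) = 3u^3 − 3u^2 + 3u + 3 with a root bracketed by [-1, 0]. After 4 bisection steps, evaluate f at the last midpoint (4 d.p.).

u = -0.5 gives f = 0.375, positive; keep [-1, -0.5]
u = -0.75 gives f = -2.203125, negative; keep [-0.75, -0.5]
u = -0.625 gives f = -0.779297, negative; keep [-0.625, -0.5]
u = -0.5625 gives f = -0.1707, negative; keep [-0.5625, -0.5]

-0.1707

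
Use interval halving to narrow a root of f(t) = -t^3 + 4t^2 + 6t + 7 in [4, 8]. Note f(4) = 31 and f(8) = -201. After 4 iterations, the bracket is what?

midpoint 6: f = -29 < 0 → [4, 6]
midpoint 5: f = 12 > 0 → [5, 6]
midpoint 5.5: f = -5.375 < 0 → [5, 5.5]
midpoint 5.25: f = 4.0469 > 0 → [5.25, 5.5]

[5.25, 5.5]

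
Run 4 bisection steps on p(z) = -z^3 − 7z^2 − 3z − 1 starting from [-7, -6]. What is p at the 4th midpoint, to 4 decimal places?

m = -6.5, p(m) = -2.625 (−); new bracket [-7, -6.5]
m = -6.75, p(m) = 7.859375 (+); new bracket [-6.75, -6.5]
m = -6.625, p(m) = 2.416016 (+); new bracket [-6.625, -6.5]
m = -6.5625, p(m) = -0.1541 (−); new bracket [-6.625, -6.5625]

-0.1541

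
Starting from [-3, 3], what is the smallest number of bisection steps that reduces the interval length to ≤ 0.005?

11

Width after n steps is 6/2^n. Need 2^n ≥ 6/0.005 = 1200.
2^10 = 1024 < 1200 ≤ 2^11 = 2048, so n = 11.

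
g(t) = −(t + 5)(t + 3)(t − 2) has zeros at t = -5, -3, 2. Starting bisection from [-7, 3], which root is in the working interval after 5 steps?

2

midpoint -2: g = 12 > 0 → [-2, 3]
midpoint 0.5: g = 28.875 > 0 → [0.5, 3]
midpoint 1.75: g = 8.015625 > 0 → [1.75, 3]
midpoint 2.375: g = -14.8652 < 0 → [1.75, 2.375]
midpoint 2.0625: g = -2.2346 < 0 → [1.75, 2.0625]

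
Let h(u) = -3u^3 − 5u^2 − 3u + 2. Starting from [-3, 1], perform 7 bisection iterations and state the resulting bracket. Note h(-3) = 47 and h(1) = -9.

midpoint -1: h = 3 > 0 → [-1, 1]
midpoint 0: h = 2 > 0 → [0, 1]
midpoint 0.5: h = -1.125 < 0 → [0, 0.5]
midpoint 0.25: h = 0.8906 > 0 → [0.25, 0.5]
midpoint 0.375: h = 0.0137 > 0 → [0.375, 0.5]
midpoint 0.4375: h = -0.5208 < 0 → [0.375, 0.4375]
midpoint 0.40625: h = -0.2451 < 0 → [0.375, 0.40625]

[0.375, 0.40625]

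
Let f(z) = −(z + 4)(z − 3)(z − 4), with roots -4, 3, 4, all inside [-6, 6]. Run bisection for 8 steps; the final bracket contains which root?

-4

f(0) = -48 < 0, so the root lies in [-6, 0]
f(-3) = -42 < 0, so the root lies in [-6, -3]
f(-4.5) = 31.875 > 0, so the root lies in [-4.5, -3]
f(-3.75) = -13.0781 < 0, so the root lies in [-4.5, -3.75]
f(-4.125) = 7.2363 > 0, so the root lies in [-4.125, -3.75]
f(-3.9375) = -3.4417 < 0, so the root lies in [-4.125, -3.9375]
f(-4.03125) = 1.7647 > 0, so the root lies in [-4.03125, -3.9375]
f(-3.984375) = -0.8713 < 0, so the root lies in [-4.03125, -3.984375]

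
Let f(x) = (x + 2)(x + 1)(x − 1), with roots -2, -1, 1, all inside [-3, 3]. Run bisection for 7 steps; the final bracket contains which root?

f(0) = -2 < 0, so the root lies in [0, 3]
f(1.5) = 4.375 > 0, so the root lies in [0, 1.5]
f(0.75) = -1.203125 < 0, so the root lies in [0.75, 1.5]
f(1.125) = 0.8301 > 0, so the root lies in [0.75, 1.125]
f(0.9375) = -0.3557 < 0, so the root lies in [0.9375, 1.125]
f(1.03125) = 0.1924 > 0, so the root lies in [0.9375, 1.03125]
f(0.984375) = -0.0925 < 0, so the root lies in [0.984375, 1.03125]

1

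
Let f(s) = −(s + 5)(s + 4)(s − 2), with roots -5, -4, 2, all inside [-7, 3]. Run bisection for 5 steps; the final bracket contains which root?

midpoint -2: f = 24 > 0 → [-2, 3]
midpoint 0.5: f = 37.125 > 0 → [0.5, 3]
midpoint 1.75: f = 9.703125 > 0 → [1.75, 3]
midpoint 2.375: f = -17.6309 < 0 → [1.75, 2.375]
midpoint 2.0625: f = -2.676 < 0 → [1.75, 2.0625]

2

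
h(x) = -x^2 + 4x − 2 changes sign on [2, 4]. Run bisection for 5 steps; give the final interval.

x = 3 gives h = 1, positive; keep [3, 4]
x = 3.5 gives h = -0.25, negative; keep [3, 3.5]
x = 3.25 gives h = 0.4375, positive; keep [3.25, 3.5]
x = 3.375 gives h = 0.1094, positive; keep [3.375, 3.5]
x = 3.4375 gives h = -0.0664, negative; keep [3.375, 3.4375]

[3.375, 3.4375]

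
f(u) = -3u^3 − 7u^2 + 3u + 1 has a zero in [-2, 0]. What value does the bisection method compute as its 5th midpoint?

-0.1875

f(-1) = -6 < 0, so the root lies in [-1, 0]
f(-0.5) = -1.875 < 0, so the root lies in [-0.5, 0]
f(-0.25) = -0.140625 < 0, so the root lies in [-0.25, 0]
f(-0.125) = 0.5215 > 0, so the root lies in [-0.25, -0.125]
f(-0.1875) = 0.2112 > 0, so the root lies in [-0.25, -0.1875]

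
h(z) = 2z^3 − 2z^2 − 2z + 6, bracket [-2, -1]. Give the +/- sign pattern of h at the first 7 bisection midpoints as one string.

-+-++-+

m = -1.5, h(m) = -2.25 (−); new bracket [-1.5, -1]
m = -1.25, h(m) = 1.46875 (+); new bracket [-1.5, -1.25]
m = -1.375, h(m) = -0.230469 (−); new bracket [-1.375, -1.25]
m = -1.3125, h(m) = 0.6577 (+); new bracket [-1.375, -1.3125]
m = -1.34375, h(m) = 0.2234 (+); new bracket [-1.375, -1.34375]
m = -1.359375, h(m) = -0.001 (−); new bracket [-1.359375, -1.34375]
m = -1.3515625, h(m) = 0.1118 (+); new bracket [-1.359375, -1.3515625]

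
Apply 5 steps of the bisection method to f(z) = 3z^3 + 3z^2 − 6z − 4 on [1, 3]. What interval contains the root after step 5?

m = 2, f(m) = 20 (+); new bracket [1, 2]
m = 1.5, f(m) = 3.875 (+); new bracket [1, 1.5]
m = 1.25, f(m) = -0.953125 (−); new bracket [1.25, 1.5]
m = 1.375, f(m) = 1.2207 (+); new bracket [1.25, 1.375]
m = 1.3125, f(m) = 0.0759 (+); new bracket [1.25, 1.3125]

[1.25, 1.3125]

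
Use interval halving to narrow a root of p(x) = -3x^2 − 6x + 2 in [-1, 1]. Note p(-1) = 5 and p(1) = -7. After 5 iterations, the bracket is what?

x = 0 gives p = 2, positive; keep [0, 1]
x = 0.5 gives p = -1.75, negative; keep [0, 0.5]
x = 0.25 gives p = 0.3125, positive; keep [0.25, 0.5]
x = 0.375 gives p = -0.6719, negative; keep [0.25, 0.375]
x = 0.3125 gives p = -0.168, negative; keep [0.25, 0.3125]

[0.25, 0.3125]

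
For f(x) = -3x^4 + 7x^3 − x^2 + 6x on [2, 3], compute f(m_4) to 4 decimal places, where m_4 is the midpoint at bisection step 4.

midpoint 2.5: f = 0.9375 > 0 → [2.5, 3]
midpoint 2.75: f = -17.058594 < 0 → [2.5, 2.75]
midpoint 2.625: f = -6.967529 < 0 → [2.5, 2.625]
midpoint 2.5625: f = -2.7596 < 0 → [2.5, 2.5625]

-2.7596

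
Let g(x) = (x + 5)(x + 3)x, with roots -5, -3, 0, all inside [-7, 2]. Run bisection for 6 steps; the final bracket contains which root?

0

midpoint -2.5: g = -3.125 < 0 → [-2.5, 2]
midpoint -0.25: g = -3.265625 < 0 → [-0.25, 2]
midpoint 0.875: g = 19.919922 > 0 → [-0.25, 0.875]
midpoint 0.3125: g = 5.4993 > 0 → [-0.25, 0.3125]
midpoint 0.03125: g = 0.4766 > 0 → [-0.25, 0.03125]
midpoint -0.109375: g = -1.5462 < 0 → [-0.109375, 0.03125]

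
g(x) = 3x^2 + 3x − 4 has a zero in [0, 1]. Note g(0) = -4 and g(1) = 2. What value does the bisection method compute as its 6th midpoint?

0.765625

midpoint 0.5: g = -1.75 < 0 → [0.5, 1]
midpoint 0.75: g = -0.0625 < 0 → [0.75, 1]
midpoint 0.875: g = 0.921875 > 0 → [0.75, 0.875]
midpoint 0.8125: g = 0.418 > 0 → [0.75, 0.8125]
midpoint 0.78125: g = 0.1748 > 0 → [0.75, 0.78125]
midpoint 0.765625: g = 0.0554 > 0 → [0.75, 0.765625]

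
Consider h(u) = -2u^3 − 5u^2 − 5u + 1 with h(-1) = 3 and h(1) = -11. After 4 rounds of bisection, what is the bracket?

midpoint 0: h = 1 > 0 → [0, 1]
midpoint 0.5: h = -3 < 0 → [0, 0.5]
midpoint 0.25: h = -0.59375 < 0 → [0, 0.25]
midpoint 0.125: h = 0.293 > 0 → [0.125, 0.25]

[0.125, 0.25]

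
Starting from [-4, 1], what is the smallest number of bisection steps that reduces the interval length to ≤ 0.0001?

Width after n steps is 5/2^n. Need 2^n ≥ 5/0.0001 = 50000.
2^15 = 32768 < 50000 ≤ 2^16 = 65536, so n = 16.

16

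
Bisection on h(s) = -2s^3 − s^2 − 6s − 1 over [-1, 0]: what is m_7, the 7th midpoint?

-0.1640625

midpoint -0.5: h = 2 > 0 → [-0.5, 0]
midpoint -0.25: h = 0.46875 > 0 → [-0.25, 0]
midpoint -0.125: h = -0.261719 < 0 → [-0.25, -0.125]
midpoint -0.1875: h = 0.103 > 0 → [-0.1875, -0.125]
midpoint -0.15625: h = -0.0793 < 0 → [-0.1875, -0.15625]
midpoint -0.171875: h = 0.0119 > 0 → [-0.171875, -0.15625]
midpoint -0.1640625: h = -0.0337 < 0 → [-0.171875, -0.1640625]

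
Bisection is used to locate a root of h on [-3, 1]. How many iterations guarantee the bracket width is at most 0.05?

Width after n steps is 4/2^n. Need 2^n ≥ 4/0.05 = 80.
2^6 = 64 < 80 ≤ 2^7 = 128, so n = 7.

7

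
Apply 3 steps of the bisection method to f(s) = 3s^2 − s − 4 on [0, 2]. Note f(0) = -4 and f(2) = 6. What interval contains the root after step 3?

f(1) = -2 < 0, so the root lies in [1, 2]
f(1.5) = 1.25 > 0, so the root lies in [1, 1.5]
f(1.25) = -0.5625 < 0, so the root lies in [1.25, 1.5]

[1.25, 1.5]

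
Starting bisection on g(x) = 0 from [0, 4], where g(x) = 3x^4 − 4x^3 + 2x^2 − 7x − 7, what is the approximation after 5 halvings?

1.875

m = 2, g(m) = 3 (+); new bracket [0, 2]
m = 1, g(m) = -13 (−); new bracket [1, 2]
m = 1.5, g(m) = -11.3125 (−); new bracket [1.5, 2]
m = 1.75, g(m) = -6.4258 (−); new bracket [1.75, 2]
m = 1.875, g(m) = -2.3821 (−); new bracket [1.875, 2]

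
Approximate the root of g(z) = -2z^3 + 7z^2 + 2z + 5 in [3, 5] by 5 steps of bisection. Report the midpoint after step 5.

3.9375

m = 4, g(m) = -3 (−); new bracket [3, 4]
m = 3.5, g(m) = 12 (+); new bracket [3.5, 4]
m = 3.75, g(m) = 5.46875 (+); new bracket [3.75, 4]
m = 3.875, g(m) = 1.4883 (+); new bracket [3.875, 4]
m = 3.9375, g(m) = -0.6909 (−); new bracket [3.875, 3.9375]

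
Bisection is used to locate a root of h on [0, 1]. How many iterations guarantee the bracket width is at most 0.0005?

11

Width after n steps is 1/2^n. Need 2^n ≥ 1/0.0005 = 2000.
2^10 = 1024 < 2000 ≤ 2^11 = 2048, so n = 11.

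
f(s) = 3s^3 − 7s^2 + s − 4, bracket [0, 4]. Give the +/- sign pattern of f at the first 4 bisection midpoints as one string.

m = 2, f(m) = -6 (−); new bracket [2, 4]
m = 3, f(m) = 17 (+); new bracket [2, 3]
m = 2.5, f(m) = 1.625 (+); new bracket [2, 2.5]
m = 2.25, f(m) = -3.0156 (−); new bracket [2.25, 2.5]

-++-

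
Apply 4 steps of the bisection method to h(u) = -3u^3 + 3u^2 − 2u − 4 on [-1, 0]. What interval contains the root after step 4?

h(-0.5) = -1.875 < 0, so the root lies in [-1, -0.5]
h(-0.75) = 0.453125 > 0, so the root lies in [-0.75, -0.5]
h(-0.625) = -0.845703 < 0, so the root lies in [-0.75, -0.625]
h(-0.6875) = -0.2322 < 0, so the root lies in [-0.75, -0.6875]

[-0.75, -0.6875]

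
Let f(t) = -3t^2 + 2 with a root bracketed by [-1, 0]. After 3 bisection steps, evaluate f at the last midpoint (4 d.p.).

-0.2969

midpoint -0.5: f = 1.25 > 0 → [-1, -0.5]
midpoint -0.75: f = 0.3125 > 0 → [-1, -0.75]
midpoint -0.875: f = -0.296875 < 0 → [-0.875, -0.75]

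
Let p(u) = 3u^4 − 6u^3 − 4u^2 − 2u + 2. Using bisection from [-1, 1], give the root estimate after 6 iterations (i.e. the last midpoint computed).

u = 0 gives p = 2, positive; keep [0, 1]
u = 0.5 gives p = -0.5625, negative; keep [0, 0.5]
u = 0.25 gives p = 1.167969, positive; keep [0.25, 0.5]
u = 0.375 gives p = 0.4304, positive; keep [0.375, 0.5]
u = 0.4375 gives p = -0.0332, negative; keep [0.375, 0.4375]
u = 0.40625 gives p = 0.2068, positive; keep [0.40625, 0.4375]

0.40625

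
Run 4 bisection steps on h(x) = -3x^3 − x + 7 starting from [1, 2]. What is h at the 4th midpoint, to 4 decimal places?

0.7888

h(1.5) = -4.625 < 0, so the root lies in [1, 1.5]
h(1.25) = -0.109375 < 0, so the root lies in [1, 1.25]
h(1.125) = 1.603516 > 0, so the root lies in [1.125, 1.25]
h(1.1875) = 0.7888 > 0, so the root lies in [1.1875, 1.25]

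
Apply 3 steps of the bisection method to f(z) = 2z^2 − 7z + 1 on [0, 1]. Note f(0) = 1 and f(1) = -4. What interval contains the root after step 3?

[0.125, 0.25]

z = 0.5 gives f = -2, negative; keep [0, 0.5]
z = 0.25 gives f = -0.625, negative; keep [0, 0.25]
z = 0.125 gives f = 0.15625, positive; keep [0.125, 0.25]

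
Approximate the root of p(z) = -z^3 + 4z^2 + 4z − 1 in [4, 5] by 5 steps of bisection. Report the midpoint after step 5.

z = 4.5 gives p = 6.875, positive; keep [4.5, 5]
z = 4.75 gives p = 1.078125, positive; keep [4.75, 5]
z = 4.875 gives p = -2.294922, negative; keep [4.75, 4.875]
z = 4.8125 gives p = -0.5676, negative; keep [4.75, 4.8125]
z = 4.78125 gives p = 0.2654, positive; keep [4.78125, 4.8125]

4.78125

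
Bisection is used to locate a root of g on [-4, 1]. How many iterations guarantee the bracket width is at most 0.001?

13

Width after n steps is 5/2^n. Need 2^n ≥ 5/0.001 = 5000.
2^12 = 4096 < 5000 ≤ 2^13 = 8192, so n = 13.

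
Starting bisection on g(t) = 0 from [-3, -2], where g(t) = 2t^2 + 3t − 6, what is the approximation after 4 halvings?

midpoint -2.5: g = -1 < 0 → [-3, -2.5]
midpoint -2.75: g = 0.875 > 0 → [-2.75, -2.5]
midpoint -2.625: g = -0.09375 < 0 → [-2.75, -2.625]
midpoint -2.6875: g = 0.3828 > 0 → [-2.6875, -2.625]

-2.6875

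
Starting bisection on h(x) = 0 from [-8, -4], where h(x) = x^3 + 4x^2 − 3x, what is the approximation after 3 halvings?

-4.5

x = -6 gives h = -54, negative; keep [-6, -4]
x = -5 gives h = -10, negative; keep [-5, -4]
x = -4.5 gives h = 3.375, positive; keep [-5, -4.5]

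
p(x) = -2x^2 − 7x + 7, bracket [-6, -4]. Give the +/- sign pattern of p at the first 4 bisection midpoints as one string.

x = -5 gives p = -8, negative; keep [-5, -4]
x = -4.5 gives p = -2, negative; keep [-4.5, -4]
x = -4.25 gives p = 0.625, positive; keep [-4.5, -4.25]
x = -4.375 gives p = -0.6562, negative; keep [-4.375, -4.25]

--+-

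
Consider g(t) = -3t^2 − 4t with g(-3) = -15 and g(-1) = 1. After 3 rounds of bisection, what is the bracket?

[-1.5, -1.25]

g(-2) = -4 < 0, so the root lies in [-2, -1]
g(-1.5) = -0.75 < 0, so the root lies in [-1.5, -1]
g(-1.25) = 0.3125 > 0, so the root lies in [-1.5, -1.25]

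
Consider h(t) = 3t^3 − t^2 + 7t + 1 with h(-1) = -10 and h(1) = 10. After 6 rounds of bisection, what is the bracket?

[-0.15625, -0.125]

h(0) = 1 > 0, so the root lies in [-1, 0]
h(-0.5) = -3.125 < 0, so the root lies in [-0.5, 0]
h(-0.25) = -0.859375 < 0, so the root lies in [-0.25, 0]
h(-0.125) = 0.1035 > 0, so the root lies in [-0.25, -0.125]
h(-0.1875) = -0.3674 < 0, so the root lies in [-0.1875, -0.125]
h(-0.15625) = -0.1296 < 0, so the root lies in [-0.15625, -0.125]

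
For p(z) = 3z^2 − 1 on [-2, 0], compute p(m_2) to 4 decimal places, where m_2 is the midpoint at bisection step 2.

m = -1, p(m) = 2 (+); new bracket [-1, 0]
m = -0.5, p(m) = -0.25 (−); new bracket [-1, -0.5]

-0.2500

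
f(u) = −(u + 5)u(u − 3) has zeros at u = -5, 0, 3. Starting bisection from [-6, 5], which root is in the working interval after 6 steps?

-5

f(-0.5) = -7.875 < 0, so the root lies in [-6, -0.5]
f(-3.25) = -35.546875 < 0, so the root lies in [-6, -3.25]
f(-4.625) = -13.224609 < 0, so the root lies in [-6, -4.625]
f(-5.3125) = 13.8 > 0, so the root lies in [-5.3125, -4.625]
f(-4.96875) = -1.2373 < 0, so the root lies in [-5.3125, -4.96875]
f(-5.140625) = 5.8849 > 0, so the root lies in [-5.140625, -4.96875]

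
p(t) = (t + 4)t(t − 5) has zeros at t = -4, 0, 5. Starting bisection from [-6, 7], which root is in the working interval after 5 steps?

m = 0.5, p(m) = -10.125 (−); new bracket [0.5, 7]
m = 3.75, p(m) = -36.328125 (−); new bracket [3.75, 7]
m = 5.375, p(m) = 18.896484 (+); new bracket [3.75, 5.375]
m = 4.5625, p(m) = -17.0916 (−); new bracket [4.5625, 5.375]
m = 4.96875, p(m) = -1.3926 (−); new bracket [4.96875, 5.375]

5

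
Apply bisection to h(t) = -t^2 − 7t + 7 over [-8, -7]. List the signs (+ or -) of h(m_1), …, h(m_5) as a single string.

+++--

h(-7.5) = 3.25 > 0, so the root lies in [-8, -7.5]
h(-7.75) = 1.1875 > 0, so the root lies in [-8, -7.75]
h(-7.875) = 0.109375 > 0, so the root lies in [-8, -7.875]
h(-7.9375) = -0.4414 < 0, so the root lies in [-7.9375, -7.875]
h(-7.90625) = -0.165 < 0, so the root lies in [-7.90625, -7.875]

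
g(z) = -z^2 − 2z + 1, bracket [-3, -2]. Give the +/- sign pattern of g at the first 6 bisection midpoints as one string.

midpoint -2.5: g = -0.25 < 0 → [-2.5, -2]
midpoint -2.25: g = 0.4375 > 0 → [-2.5, -2.25]
midpoint -2.375: g = 0.109375 > 0 → [-2.5, -2.375]
midpoint -2.4375: g = -0.0664 < 0 → [-2.4375, -2.375]
midpoint -2.40625: g = 0.0225 > 0 → [-2.4375, -2.40625]
midpoint -2.421875: g = -0.0217 < 0 → [-2.421875, -2.40625]

-++-+-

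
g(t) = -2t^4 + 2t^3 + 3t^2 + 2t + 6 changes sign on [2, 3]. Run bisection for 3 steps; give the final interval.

[2.125, 2.25]

g(2.5) = -17.125 < 0, so the root lies in [2, 2.5]
g(2.25) = -2.789062 < 0, so the root lies in [2, 2.25]
g(2.125) = 2.206543 > 0, so the root lies in [2.125, 2.25]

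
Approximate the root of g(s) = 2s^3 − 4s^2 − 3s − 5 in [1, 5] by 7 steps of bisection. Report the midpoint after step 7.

g(3) = 4 > 0, so the root lies in [1, 3]
g(2) = -11 < 0, so the root lies in [2, 3]
g(2.5) = -6.25 < 0, so the root lies in [2.5, 3]
g(2.75) = -1.9062 < 0, so the root lies in [2.75, 3]
g(2.875) = 0.8398 > 0, so the root lies in [2.75, 2.875]
g(2.8125) = -0.5835 < 0, so the root lies in [2.8125, 2.875]
g(2.84375) = 0.1154 > 0, so the root lies in [2.8125, 2.84375]

2.84375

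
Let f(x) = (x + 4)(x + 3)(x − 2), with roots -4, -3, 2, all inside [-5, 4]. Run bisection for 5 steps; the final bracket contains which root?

2

midpoint -0.5: f = -21.875 < 0 → [-0.5, 4]
midpoint 1.75: f = -6.828125 < 0 → [1.75, 4]
midpoint 2.875: f = 35.341797 > 0 → [1.75, 2.875]
midpoint 2.3125: f = 10.4797 > 0 → [1.75, 2.3125]
midpoint 2.03125: f = 0.9483 > 0 → [1.75, 2.03125]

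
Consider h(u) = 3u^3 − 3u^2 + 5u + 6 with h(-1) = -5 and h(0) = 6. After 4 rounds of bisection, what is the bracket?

midpoint -0.5: h = 2.375 > 0 → [-1, -0.5]
midpoint -0.75: h = -0.703125 < 0 → [-0.75, -0.5]
midpoint -0.625: h = 0.970703 > 0 → [-0.75, -0.625]
midpoint -0.6875: h = 0.1697 > 0 → [-0.75, -0.6875]

[-0.75, -0.6875]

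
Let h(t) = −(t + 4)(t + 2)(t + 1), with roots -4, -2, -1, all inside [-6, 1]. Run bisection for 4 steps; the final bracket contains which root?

h(-2.5) = -1.125 < 0, so the root lies in [-6, -2.5]
h(-4.25) = 1.828125 > 0, so the root lies in [-4.25, -2.5]
h(-3.375) = -2.041016 < 0, so the root lies in [-4.25, -3.375]
h(-3.8125) = -0.9558 < 0, so the root lies in [-4.25, -3.8125]

-4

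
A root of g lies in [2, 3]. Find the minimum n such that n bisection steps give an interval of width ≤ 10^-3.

10

Width after n steps is 1/2^n. Need 2^n ≥ 1/10^-3 = 1000.
2^9 = 512 < 1000 ≤ 2^10 = 1024, so n = 10.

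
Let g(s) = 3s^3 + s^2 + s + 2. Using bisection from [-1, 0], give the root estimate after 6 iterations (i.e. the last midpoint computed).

midpoint -0.5: g = 1.375 > 0 → [-1, -0.5]
midpoint -0.75: g = 0.546875 > 0 → [-1, -0.75]
midpoint -0.875: g = -0.119141 < 0 → [-0.875, -0.75]
midpoint -0.8125: g = 0.2385 > 0 → [-0.875, -0.8125]
midpoint -0.84375: g = 0.0661 > 0 → [-0.875, -0.84375]
midpoint -0.859375: g = -0.0249 < 0 → [-0.859375, -0.84375]

-0.859375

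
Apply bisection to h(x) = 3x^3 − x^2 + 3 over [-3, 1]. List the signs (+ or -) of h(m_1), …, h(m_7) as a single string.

x = -1 gives h = -1, negative; keep [-1, 1]
x = 0 gives h = 3, positive; keep [-1, 0]
x = -0.5 gives h = 2.375, positive; keep [-1, -0.5]
x = -0.75 gives h = 1.1719, positive; keep [-1, -0.75]
x = -0.875 gives h = 0.2246, positive; keep [-1, -0.875]
x = -0.9375 gives h = -0.3508, negative; keep [-0.9375, -0.875]
x = -0.90625 gives h = -0.0542, negative; keep [-0.90625, -0.875]

-++++--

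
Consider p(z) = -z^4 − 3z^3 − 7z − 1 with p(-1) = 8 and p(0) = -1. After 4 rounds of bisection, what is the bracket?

midpoint -0.5: p = 2.8125 > 0 → [-0.5, 0]
midpoint -0.25: p = 0.792969 > 0 → [-0.25, 0]
midpoint -0.125: p = -0.119385 < 0 → [-0.25, -0.125]
midpoint -0.1875: p = 0.331 > 0 → [-0.1875, -0.125]

[-0.1875, -0.125]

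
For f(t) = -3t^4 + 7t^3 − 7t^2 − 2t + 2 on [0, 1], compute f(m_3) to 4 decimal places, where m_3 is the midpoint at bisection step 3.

0.5754

m = 0.5, f(m) = -0.0625 (−); new bracket [0, 0.5]
m = 0.25, f(m) = 1.160156 (+); new bracket [0.25, 0.5]
m = 0.375, f(m) = 0.575439 (+); new bracket [0.375, 0.5]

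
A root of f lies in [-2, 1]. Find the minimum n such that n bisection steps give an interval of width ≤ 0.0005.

Width after n steps is 3/2^n. Need 2^n ≥ 3/0.0005 = 6000.
2^12 = 4096 < 6000 ≤ 2^13 = 8192, so n = 13.

13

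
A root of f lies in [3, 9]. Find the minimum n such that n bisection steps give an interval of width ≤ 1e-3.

13

Width after n steps is 6/2^n. Need 2^n ≥ 6/1e-3 = 6000.
2^12 = 4096 < 6000 ≤ 2^13 = 8192, so n = 13.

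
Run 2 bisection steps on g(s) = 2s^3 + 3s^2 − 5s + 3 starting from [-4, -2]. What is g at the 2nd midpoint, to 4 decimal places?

3.0000

g(-3) = -9 < 0, so the root lies in [-3, -2]
g(-2.5) = 3 > 0, so the root lies in [-3, -2.5]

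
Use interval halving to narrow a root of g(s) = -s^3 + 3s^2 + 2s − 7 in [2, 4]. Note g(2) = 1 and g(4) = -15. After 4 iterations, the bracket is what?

[2.75, 2.875]

s = 3 gives g = -1, negative; keep [2, 3]
s = 2.5 gives g = 1.125, positive; keep [2.5, 3]
s = 2.75 gives g = 0.390625, positive; keep [2.75, 3]
s = 2.875 gives g = -0.2168, negative; keep [2.75, 2.875]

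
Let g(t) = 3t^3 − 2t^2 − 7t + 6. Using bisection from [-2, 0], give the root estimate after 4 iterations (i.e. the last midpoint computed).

m = -1, g(m) = 8 (+); new bracket [-2, -1]
m = -1.5, g(m) = 1.875 (+); new bracket [-2, -1.5]
m = -1.75, g(m) = -3.953125 (−); new bracket [-1.75, -1.5]
m = -1.625, g(m) = -0.7793 (−); new bracket [-1.625, -1.5]

-1.625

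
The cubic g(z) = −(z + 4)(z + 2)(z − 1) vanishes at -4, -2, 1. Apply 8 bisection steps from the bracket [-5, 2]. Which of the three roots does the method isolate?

1

m = -1.5, g(m) = 3.125 (+); new bracket [-1.5, 2]
m = 0.25, g(m) = 7.171875 (+); new bracket [0.25, 2]
m = 1.125, g(m) = -2.001953 (−); new bracket [0.25, 1.125]
m = 0.6875, g(m) = 3.9368 (+); new bracket [0.6875, 1.125]
m = 0.90625, g(m) = 1.3368 (+); new bracket [0.90625, 1.125]
m = 1.015625, g(m) = -0.2363 (−); new bracket [0.90625, 1.015625]
m = 0.9609375, g(m) = 0.5738 (+); new bracket [0.9609375, 1.015625]
m = 0.98828125, g(m) = 0.1747 (+); new bracket [0.98828125, 1.015625]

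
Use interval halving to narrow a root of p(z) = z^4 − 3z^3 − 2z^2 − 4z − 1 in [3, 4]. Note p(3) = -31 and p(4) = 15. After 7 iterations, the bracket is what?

m = 3.5, p(m) = -18.0625 (−); new bracket [3.5, 4]
m = 3.75, p(m) = -4.574219 (−); new bracket [3.75, 4]
m = 3.875, p(m) = 4.381104 (+); new bracket [3.75, 3.875]
m = 3.8125, p(m) = -0.2954 (−); new bracket [3.8125, 3.875]
m = 3.84375, p(m) = 1.992 (+); new bracket [3.8125, 3.84375]
m = 3.828125, p(m) = 0.8357 (+); new bracket [3.8125, 3.828125]
m = 3.8203125, p(m) = 0.2671 (+); new bracket [3.8125, 3.8203125]

[3.8125, 3.8203125]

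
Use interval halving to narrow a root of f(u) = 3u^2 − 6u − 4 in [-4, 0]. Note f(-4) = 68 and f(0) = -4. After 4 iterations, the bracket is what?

[-0.75, -0.5]

f(-2) = 20 > 0, so the root lies in [-2, 0]
f(-1) = 5 > 0, so the root lies in [-1, 0]
f(-0.5) = -0.25 < 0, so the root lies in [-1, -0.5]
f(-0.75) = 2.1875 > 0, so the root lies in [-0.75, -0.5]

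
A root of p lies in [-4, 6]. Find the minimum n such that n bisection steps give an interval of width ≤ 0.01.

10

Width after n steps is 10/2^n. Need 2^n ≥ 10/0.01 = 1000.
2^9 = 512 < 1000 ≤ 2^10 = 1024, so n = 10.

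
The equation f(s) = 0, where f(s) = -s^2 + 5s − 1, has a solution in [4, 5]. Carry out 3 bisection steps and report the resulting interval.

[4.75, 4.875]

midpoint 4.5: f = 1.25 > 0 → [4.5, 5]
midpoint 4.75: f = 0.1875 > 0 → [4.75, 5]
midpoint 4.875: f = -0.390625 < 0 → [4.75, 4.875]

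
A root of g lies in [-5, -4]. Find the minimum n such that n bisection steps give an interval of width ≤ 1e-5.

17

Width after n steps is 1/2^n. Need 2^n ≥ 1/1e-5 = 100000.
2^16 = 65536 < 100000 ≤ 2^17 = 131072, so n = 17.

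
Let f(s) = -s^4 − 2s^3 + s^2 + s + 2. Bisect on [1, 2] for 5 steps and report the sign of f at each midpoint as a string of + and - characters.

midpoint 1.5: f = -6.0625 < 0 → [1, 1.5]
midpoint 1.25: f = -1.535156 < 0 → [1, 1.25]
midpoint 1.125: f = -0.058838 < 0 → [1, 1.125]
midpoint 1.0625: f = 0.5181 > 0 → [1.0625, 1.125]
midpoint 1.09375: f = 0.242 > 0 → [1.09375, 1.125]

---++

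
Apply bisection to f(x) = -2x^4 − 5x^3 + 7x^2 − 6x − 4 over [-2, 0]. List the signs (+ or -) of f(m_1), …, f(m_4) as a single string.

f(-1) = 12 > 0, so the root lies in [-1, 0]
f(-0.5) = 1.25 > 0, so the root lies in [-0.5, 0]
f(-0.25) = -1.992188 < 0, so the root lies in [-0.5, -0.25]
f(-0.375) = -0.5415 < 0, so the root lies in [-0.5, -0.375]

++--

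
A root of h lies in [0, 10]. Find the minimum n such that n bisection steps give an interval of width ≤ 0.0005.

Width after n steps is 10/2^n. Need 2^n ≥ 10/0.0005 = 20000.
2^14 = 16384 < 20000 ≤ 2^15 = 32768, so n = 15.

15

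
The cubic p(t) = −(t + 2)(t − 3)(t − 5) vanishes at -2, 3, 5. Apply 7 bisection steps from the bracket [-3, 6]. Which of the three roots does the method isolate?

midpoint 1.5: p = -18.375 < 0 → [-3, 1.5]
midpoint -0.75: p = -26.953125 < 0 → [-3, -0.75]
midpoint -1.875: p = -4.189453 < 0 → [-3, -1.875]
midpoint -2.4375: p = 17.6931 > 0 → [-2.4375, -1.875]
midpoint -2.15625: p = 5.7655 > 0 → [-2.15625, -1.875]
midpoint -2.015625: p = 0.5498 > 0 → [-2.015625, -1.875]
midpoint -1.9453125: p = -1.8783 < 0 → [-2.015625, -1.9453125]

-2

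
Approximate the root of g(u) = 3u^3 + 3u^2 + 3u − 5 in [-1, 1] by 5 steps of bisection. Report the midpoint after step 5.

m = 0, g(m) = -5 (−); new bracket [0, 1]
m = 0.5, g(m) = -2.375 (−); new bracket [0.5, 1]
m = 0.75, g(m) = 0.203125 (+); new bracket [0.5, 0.75]
m = 0.625, g(m) = -1.2207 (−); new bracket [0.625, 0.75]
m = 0.6875, g(m) = -0.5447 (−); new bracket [0.6875, 0.75]

0.6875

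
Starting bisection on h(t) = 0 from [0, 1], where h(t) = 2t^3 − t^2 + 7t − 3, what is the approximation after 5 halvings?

0.40625

h(0.5) = 0.5 > 0, so the root lies in [0, 0.5]
h(0.25) = -1.28125 < 0, so the root lies in [0.25, 0.5]
h(0.375) = -0.410156 < 0, so the root lies in [0.375, 0.5]
h(0.4375) = 0.0386 > 0, so the root lies in [0.375, 0.4375]
h(0.40625) = -0.1872 < 0, so the root lies in [0.40625, 0.4375]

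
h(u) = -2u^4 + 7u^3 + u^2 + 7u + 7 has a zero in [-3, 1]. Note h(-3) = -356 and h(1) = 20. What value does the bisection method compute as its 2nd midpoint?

0

u = -1 gives h = -8, negative; keep [-1, 1]
u = 0 gives h = 7, positive; keep [-1, 0]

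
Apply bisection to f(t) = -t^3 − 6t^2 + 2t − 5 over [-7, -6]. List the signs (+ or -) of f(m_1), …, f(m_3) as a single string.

f(-6.5) = 3.125 > 0, so the root lies in [-6.5, -6]
f(-6.25) = -7.734375 < 0, so the root lies in [-6.5, -6.25]
f(-6.375) = -2.509766 < 0, so the root lies in [-6.5, -6.375]

+--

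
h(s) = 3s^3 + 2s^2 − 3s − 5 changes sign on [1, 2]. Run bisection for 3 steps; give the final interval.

[1.125, 1.25]

s = 1.5 gives h = 5.125, positive; keep [1, 1.5]
s = 1.25 gives h = 0.234375, positive; keep [1, 1.25]
s = 1.125 gives h = -1.572266, negative; keep [1.125, 1.25]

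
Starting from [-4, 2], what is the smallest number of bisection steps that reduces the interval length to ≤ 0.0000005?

Width after n steps is 6/2^n. Need 2^n ≥ 6/0.0000005 = 12000000.
2^23 = 8388608 < 12000000 ≤ 2^24 = 16777216, so n = 24.

24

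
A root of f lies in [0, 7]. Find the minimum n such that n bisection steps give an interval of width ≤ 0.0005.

14

Width after n steps is 7/2^n. Need 2^n ≥ 7/0.0005 = 14000.
2^13 = 8192 < 14000 ≤ 2^14 = 16384, so n = 14.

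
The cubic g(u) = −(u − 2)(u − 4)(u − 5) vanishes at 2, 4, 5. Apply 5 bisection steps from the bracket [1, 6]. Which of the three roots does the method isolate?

2

midpoint 3.5: g = -1.125 < 0 → [1, 3.5]
midpoint 2.25: g = -1.203125 < 0 → [1, 2.25]
midpoint 1.625: g = 3.005859 > 0 → [1.625, 2.25]
midpoint 1.9375: g = 0.3948 > 0 → [1.9375, 2.25]
midpoint 2.09375: g = -0.5194 < 0 → [1.9375, 2.09375]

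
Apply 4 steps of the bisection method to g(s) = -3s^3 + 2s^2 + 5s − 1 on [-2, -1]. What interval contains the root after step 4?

s = -1.5 gives g = 6.125, positive; keep [-1.5, -1]
s = -1.25 gives g = 1.734375, positive; keep [-1.25, -1]
s = -1.125 gives g = 0.177734, positive; keep [-1.125, -1]
s = -1.0625 gives g = -0.4563, negative; keep [-1.125, -1.0625]

[-1.125, -1.0625]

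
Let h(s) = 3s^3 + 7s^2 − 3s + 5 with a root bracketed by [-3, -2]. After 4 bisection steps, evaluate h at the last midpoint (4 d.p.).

-1.8274

h(-2.5) = 9.375 > 0, so the root lies in [-3, -2.5]
h(-2.75) = 3.796875 > 0, so the root lies in [-3, -2.75]
h(-2.875) = 0.193359 > 0, so the root lies in [-3, -2.875]
h(-2.9375) = -1.8274 < 0, so the root lies in [-2.9375, -2.875]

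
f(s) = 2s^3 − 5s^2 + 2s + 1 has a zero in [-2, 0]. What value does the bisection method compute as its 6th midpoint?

-0.28125

f(-1) = -8 < 0, so the root lies in [-1, 0]
f(-0.5) = -1.5 < 0, so the root lies in [-0.5, 0]
f(-0.25) = 0.15625 > 0, so the root lies in [-0.5, -0.25]
f(-0.375) = -0.5586 < 0, so the root lies in [-0.375, -0.25]
f(-0.3125) = -0.1743 < 0, so the root lies in [-0.3125, -0.25]
f(-0.28125) = -0.0025 < 0, so the root lies in [-0.28125, -0.25]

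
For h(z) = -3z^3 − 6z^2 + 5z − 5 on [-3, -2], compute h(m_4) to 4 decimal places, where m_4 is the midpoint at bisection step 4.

z = -2.5 gives h = -8.125, negative; keep [-3, -2.5]
z = -2.75 gives h = -1.734375, negative; keep [-3, -2.75]
z = -2.875 gives h = 2.322266, positive; keep [-2.875, -2.75]
z = -2.8125 gives h = 0.2185, positive; keep [-2.8125, -2.75]

0.2185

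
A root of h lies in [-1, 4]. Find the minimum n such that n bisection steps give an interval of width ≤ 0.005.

Width after n steps is 5/2^n. Need 2^n ≥ 5/0.005 = 1000.
2^9 = 512 < 1000 ≤ 2^10 = 1024, so n = 10.

10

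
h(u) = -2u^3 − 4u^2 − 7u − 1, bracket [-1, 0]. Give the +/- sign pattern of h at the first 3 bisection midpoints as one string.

midpoint -0.5: h = 1.75 > 0 → [-0.5, 0]
midpoint -0.25: h = 0.53125 > 0 → [-0.25, 0]
midpoint -0.125: h = -0.183594 < 0 → [-0.25, -0.125]

++-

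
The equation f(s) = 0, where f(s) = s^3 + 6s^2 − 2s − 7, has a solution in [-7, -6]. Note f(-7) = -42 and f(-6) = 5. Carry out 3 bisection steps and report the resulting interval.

s = -6.5 gives f = -15.125, negative; keep [-6.5, -6]
s = -6.25 gives f = -4.265625, negative; keep [-6.25, -6]
s = -6.125 gives f = 0.560547, positive; keep [-6.25, -6.125]

[-6.25, -6.125]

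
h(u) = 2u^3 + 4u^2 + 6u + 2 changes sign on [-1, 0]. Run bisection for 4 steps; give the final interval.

[-0.4375, -0.375]

u = -0.5 gives h = -0.25, negative; keep [-0.5, 0]
u = -0.25 gives h = 0.71875, positive; keep [-0.5, -0.25]
u = -0.375 gives h = 0.207031, positive; keep [-0.5, -0.375]
u = -0.4375 gives h = -0.0269, negative; keep [-0.4375, -0.375]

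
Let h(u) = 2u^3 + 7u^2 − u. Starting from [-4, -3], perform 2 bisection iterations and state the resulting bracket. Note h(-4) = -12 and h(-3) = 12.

[-3.75, -3.5]

u = -3.5 gives h = 3.5, positive; keep [-4, -3.5]
u = -3.75 gives h = -3.28125, negative; keep [-3.75, -3.5]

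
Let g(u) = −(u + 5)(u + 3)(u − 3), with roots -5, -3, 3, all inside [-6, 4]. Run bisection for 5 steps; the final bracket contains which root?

3

m = -1, g(m) = 32 (+); new bracket [-1, 4]
m = 1.5, g(m) = 43.875 (+); new bracket [1.5, 4]
m = 2.75, g(m) = 11.140625 (+); new bracket [2.75, 4]
m = 3.375, g(m) = -20.0215 (−); new bracket [2.75, 3.375]
m = 3.0625, g(m) = -3.0549 (−); new bracket [2.75, 3.0625]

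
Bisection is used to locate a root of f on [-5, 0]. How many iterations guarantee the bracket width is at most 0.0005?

Width after n steps is 5/2^n. Need 2^n ≥ 5/0.0005 = 10000.
2^13 = 8192 < 10000 ≤ 2^14 = 16384, so n = 14.

14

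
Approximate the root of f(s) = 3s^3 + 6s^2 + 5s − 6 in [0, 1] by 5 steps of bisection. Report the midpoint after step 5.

0.59375

s = 0.5 gives f = -1.625, negative; keep [0.5, 1]
s = 0.75 gives f = 2.390625, positive; keep [0.5, 0.75]
s = 0.625 gives f = 0.201172, positive; keep [0.5, 0.625]
s = 0.5625 gives f = -0.7551, negative; keep [0.5625, 0.625]
s = 0.59375 gives f = -0.2881, negative; keep [0.59375, 0.625]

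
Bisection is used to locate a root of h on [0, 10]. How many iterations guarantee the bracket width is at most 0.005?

11

Width after n steps is 10/2^n. Need 2^n ≥ 10/0.005 = 2000.
2^10 = 1024 < 2000 ≤ 2^11 = 2048, so n = 11.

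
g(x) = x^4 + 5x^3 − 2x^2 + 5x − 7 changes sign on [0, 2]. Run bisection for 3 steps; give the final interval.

[0.75, 1]

midpoint 1: g = 2 > 0 → [0, 1]
midpoint 0.5: g = -4.3125 < 0 → [0.5, 1]
midpoint 0.75: g = -1.949219 < 0 → [0.75, 1]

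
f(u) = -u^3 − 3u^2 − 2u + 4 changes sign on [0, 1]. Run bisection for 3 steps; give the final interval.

[0.75, 0.875]

f(0.5) = 2.125 > 0, so the root lies in [0.5, 1]
f(0.75) = 0.390625 > 0, so the root lies in [0.75, 1]
f(0.875) = -0.716797 < 0, so the root lies in [0.75, 0.875]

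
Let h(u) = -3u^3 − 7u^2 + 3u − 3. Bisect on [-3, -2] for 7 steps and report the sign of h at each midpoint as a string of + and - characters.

--+-+++

u = -2.5 gives h = -7.375, negative; keep [-3, -2.5]
u = -2.75 gives h = -1.796875, negative; keep [-3, -2.75]
u = -2.875 gives h = 1.806641, positive; keep [-2.875, -2.75]
u = -2.8125 gives h = -0.0667, negative; keep [-2.875, -2.8125]
u = -2.84375 gives h = 0.8518, positive; keep [-2.84375, -2.8125]
u = -2.828125 gives h = 0.3881, positive; keep [-2.828125, -2.8125]
u = -2.8203125 gives h = 0.1596, positive; keep [-2.8203125, -2.8125]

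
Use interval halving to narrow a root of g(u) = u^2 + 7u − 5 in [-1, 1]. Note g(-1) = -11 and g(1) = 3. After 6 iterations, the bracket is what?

u = 0 gives g = -5, negative; keep [0, 1]
u = 0.5 gives g = -1.25, negative; keep [0.5, 1]
u = 0.75 gives g = 0.8125, positive; keep [0.5, 0.75]
u = 0.625 gives g = -0.2344, negative; keep [0.625, 0.75]
u = 0.6875 gives g = 0.2852, positive; keep [0.625, 0.6875]
u = 0.65625 gives g = 0.0244, positive; keep [0.625, 0.65625]

[0.625, 0.65625]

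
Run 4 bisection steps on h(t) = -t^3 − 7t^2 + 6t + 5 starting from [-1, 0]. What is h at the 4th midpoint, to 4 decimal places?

m = -0.5, h(m) = 0.375 (+); new bracket [-1, -0.5]
m = -0.75, h(m) = -3.015625 (−); new bracket [-0.75, -0.5]
m = -0.625, h(m) = -1.240234 (−); new bracket [-0.625, -0.5]
m = -0.5625, h(m) = -0.4119 (−); new bracket [-0.5625, -0.5]

-0.4119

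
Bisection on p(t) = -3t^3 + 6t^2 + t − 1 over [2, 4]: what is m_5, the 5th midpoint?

2.0625

p(3) = -25 < 0, so the root lies in [2, 3]
p(2.5) = -7.875 < 0, so the root lies in [2, 2.5]
p(2.25) = -2.546875 < 0, so the root lies in [2, 2.25]
p(2.125) = -0.5684 < 0, so the root lies in [2, 2.125]
p(2.0625) = 0.2649 > 0, so the root lies in [2.0625, 2.125]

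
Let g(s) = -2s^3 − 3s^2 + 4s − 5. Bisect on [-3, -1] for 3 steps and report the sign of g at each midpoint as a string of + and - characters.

--+

m = -2, g(m) = -9 (−); new bracket [-3, -2]
m = -2.5, g(m) = -2.5 (−); new bracket [-3, -2.5]
m = -2.75, g(m) = 2.90625 (+); new bracket [-2.75, -2.5]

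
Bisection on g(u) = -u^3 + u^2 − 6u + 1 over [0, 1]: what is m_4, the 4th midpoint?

g(0.5) = -1.875 < 0, so the root lies in [0, 0.5]
g(0.25) = -0.453125 < 0, so the root lies in [0, 0.25]
g(0.125) = 0.263672 > 0, so the root lies in [0.125, 0.25]
g(0.1875) = -0.0964 < 0, so the root lies in [0.125, 0.1875]

0.1875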